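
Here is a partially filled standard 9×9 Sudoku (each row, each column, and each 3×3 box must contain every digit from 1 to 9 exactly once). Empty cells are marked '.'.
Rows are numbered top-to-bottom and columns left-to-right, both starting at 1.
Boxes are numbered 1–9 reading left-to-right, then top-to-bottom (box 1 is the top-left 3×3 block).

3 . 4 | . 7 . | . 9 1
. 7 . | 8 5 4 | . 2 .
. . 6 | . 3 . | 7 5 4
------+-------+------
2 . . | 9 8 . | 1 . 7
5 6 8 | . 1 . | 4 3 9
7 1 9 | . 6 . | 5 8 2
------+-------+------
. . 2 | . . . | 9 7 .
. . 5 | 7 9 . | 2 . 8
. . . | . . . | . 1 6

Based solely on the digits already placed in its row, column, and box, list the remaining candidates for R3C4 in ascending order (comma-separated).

Row 3 already contains {3, 4, 5, 6, 7}.
Column 4 already contains {7, 8, 9}.
Its 3×3 block (box 2) already contains {3, 4, 5, 7, 8}.
Removing those from 1–9 leaves {1, 2} as the candidates for R3C4.

1,2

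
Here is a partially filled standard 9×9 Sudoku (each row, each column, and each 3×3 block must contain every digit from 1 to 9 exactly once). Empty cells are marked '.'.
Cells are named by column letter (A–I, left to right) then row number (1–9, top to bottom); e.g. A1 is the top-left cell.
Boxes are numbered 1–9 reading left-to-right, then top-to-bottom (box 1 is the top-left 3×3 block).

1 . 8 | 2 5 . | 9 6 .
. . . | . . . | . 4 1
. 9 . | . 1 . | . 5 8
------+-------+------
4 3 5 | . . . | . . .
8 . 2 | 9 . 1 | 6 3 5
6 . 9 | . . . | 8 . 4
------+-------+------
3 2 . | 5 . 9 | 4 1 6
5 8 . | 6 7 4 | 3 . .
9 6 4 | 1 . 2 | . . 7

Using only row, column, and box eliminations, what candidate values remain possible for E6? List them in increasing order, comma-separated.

Row 6 already contains {4, 6, 8, 9}.
Column E already contains {1, 5, 7}.
Its 3×3 block (box 5) already contains {1, 9}.
Removing those from 1–9 leaves {2, 3} as the candidates for E6.

2,3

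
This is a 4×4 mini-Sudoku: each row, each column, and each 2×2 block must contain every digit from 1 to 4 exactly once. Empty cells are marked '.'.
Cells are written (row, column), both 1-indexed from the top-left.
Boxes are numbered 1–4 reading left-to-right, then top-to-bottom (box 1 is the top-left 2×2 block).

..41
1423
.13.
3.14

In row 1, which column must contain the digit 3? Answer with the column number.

Consider where 3 can go in row 1.
(1,1) is out (column 1 already has a 3).
So the only cell in row 1 that can hold 3 is (1,2).
That is column 2.

2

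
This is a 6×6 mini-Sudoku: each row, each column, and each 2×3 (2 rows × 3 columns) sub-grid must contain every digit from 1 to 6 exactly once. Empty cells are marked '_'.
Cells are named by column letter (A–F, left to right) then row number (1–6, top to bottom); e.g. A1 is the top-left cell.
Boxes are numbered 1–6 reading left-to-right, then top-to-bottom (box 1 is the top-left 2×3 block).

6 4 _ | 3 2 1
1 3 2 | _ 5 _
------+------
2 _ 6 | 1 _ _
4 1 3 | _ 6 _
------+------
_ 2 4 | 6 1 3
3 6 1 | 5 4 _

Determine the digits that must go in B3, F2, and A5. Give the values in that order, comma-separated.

5,6,5

For B3:
  Row 3 already contains {1, 2, 6}.
  Column B already contains {1, 2, 3, 4, 6}.
  Its 2×3 block (box 3) already contains {1, 2, 3, 4, 6}.
  The only value from 1–6 not eliminated is 5, so B3 = 5.
For F2:
  Consider where 6 can go in column F.
  F3 is out (row 3 already has a 6).
  F4 is out (row 4 already has a 6).
  F6 is out (row 6 already has a 6).
  So the only cell in column F that can hold 6 is F2.
  So F2 = 6.
For A5:
  Row 5 already contains {1, 2, 3, 4, 6}.
  Column A already contains {1, 2, 3, 4, 6}.
  Its 2×3 block (box 5) already contains {1, 2, 3, 4, 6}.
  The only value from 1–6 not eliminated is 5, so A5 = 5.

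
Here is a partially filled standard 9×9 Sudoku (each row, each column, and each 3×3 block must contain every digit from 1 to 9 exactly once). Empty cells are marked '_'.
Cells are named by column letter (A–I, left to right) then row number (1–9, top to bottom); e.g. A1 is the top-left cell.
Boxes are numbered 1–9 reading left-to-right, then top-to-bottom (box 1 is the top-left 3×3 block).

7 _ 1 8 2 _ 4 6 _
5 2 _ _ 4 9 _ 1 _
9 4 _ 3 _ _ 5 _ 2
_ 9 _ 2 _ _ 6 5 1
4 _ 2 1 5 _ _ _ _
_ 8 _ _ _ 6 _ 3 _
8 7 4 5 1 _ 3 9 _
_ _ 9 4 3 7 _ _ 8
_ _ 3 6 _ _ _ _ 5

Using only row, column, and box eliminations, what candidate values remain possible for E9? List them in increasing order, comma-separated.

8,9

Row 9 already contains {3, 5, 6}.
Column E already contains {1, 2, 3, 4, 5}.
Its 3×3 block (box 8) already contains {1, 3, 4, 5, 6, 7}.
Removing those from 1–9 leaves {8, 9} as the candidates for E9.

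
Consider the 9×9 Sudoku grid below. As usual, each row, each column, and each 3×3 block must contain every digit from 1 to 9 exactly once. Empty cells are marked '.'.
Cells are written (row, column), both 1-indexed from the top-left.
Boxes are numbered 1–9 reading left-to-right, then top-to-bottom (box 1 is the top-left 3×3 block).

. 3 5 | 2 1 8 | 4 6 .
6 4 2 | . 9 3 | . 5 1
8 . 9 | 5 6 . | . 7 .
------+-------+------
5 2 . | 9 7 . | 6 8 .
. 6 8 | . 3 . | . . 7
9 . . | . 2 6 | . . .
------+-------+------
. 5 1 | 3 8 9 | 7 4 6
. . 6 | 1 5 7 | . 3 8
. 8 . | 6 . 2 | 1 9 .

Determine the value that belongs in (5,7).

Cell (5,7) itself could take any of {2, 5, 9} by direct elimination.
Consider where 9 can go in box 6.
(4,9) is out (row 4 already has a 9).
(5,8) is out (column 8 already has a 9).
(6,7) is out (row 6 already has a 9).
(6,8) is out (row 6 already has a 9).
(6,9) is out (row 6 already has a 9).
So the only cell in box 6 that can hold 9 is (5,7).
Therefore (5,7) = 9.

9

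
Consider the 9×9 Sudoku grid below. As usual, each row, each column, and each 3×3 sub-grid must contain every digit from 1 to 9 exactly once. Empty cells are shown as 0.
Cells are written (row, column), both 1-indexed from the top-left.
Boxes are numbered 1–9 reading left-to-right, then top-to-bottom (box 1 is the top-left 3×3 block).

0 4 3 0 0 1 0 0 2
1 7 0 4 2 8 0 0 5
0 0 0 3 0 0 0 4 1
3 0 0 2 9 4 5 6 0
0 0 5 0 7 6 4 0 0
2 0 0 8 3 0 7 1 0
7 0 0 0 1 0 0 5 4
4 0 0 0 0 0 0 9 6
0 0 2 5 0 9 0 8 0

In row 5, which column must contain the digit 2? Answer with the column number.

8

Consider where 2 can go in row 5.
(5,1) is out (column 1 already has a 2).
(5,2) is out (box 4 already has a 2).
(5,4) is out (column 4 already has a 2).
(5,9) is out (column 9 already has a 2).
So the only cell in row 5 that can hold 2 is (5,8).
That is column 8.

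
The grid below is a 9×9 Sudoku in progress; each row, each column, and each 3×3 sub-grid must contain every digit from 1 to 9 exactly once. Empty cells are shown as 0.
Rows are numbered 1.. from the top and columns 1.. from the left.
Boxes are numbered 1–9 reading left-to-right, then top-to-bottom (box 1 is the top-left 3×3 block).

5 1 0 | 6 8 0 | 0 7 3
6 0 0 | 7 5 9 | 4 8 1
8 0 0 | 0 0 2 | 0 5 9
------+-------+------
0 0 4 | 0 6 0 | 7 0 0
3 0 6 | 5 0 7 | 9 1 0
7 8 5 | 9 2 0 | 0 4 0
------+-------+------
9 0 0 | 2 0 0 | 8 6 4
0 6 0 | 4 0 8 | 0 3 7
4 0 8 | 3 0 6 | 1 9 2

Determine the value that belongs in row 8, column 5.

Cell row 8, column 5 itself could take any of {1, 9} by direct elimination.
Consider where 9 can go in box 8.
row 7, column 5 is out (row 7 already has a 9).
row 7, column 6 is out (row 7 already has a 9).
row 9, column 5 is out (row 9 already has a 9).
So the only cell in box 8 that can hold 9 is row 8, column 5.
Therefore row 8, column 5 = 9.

9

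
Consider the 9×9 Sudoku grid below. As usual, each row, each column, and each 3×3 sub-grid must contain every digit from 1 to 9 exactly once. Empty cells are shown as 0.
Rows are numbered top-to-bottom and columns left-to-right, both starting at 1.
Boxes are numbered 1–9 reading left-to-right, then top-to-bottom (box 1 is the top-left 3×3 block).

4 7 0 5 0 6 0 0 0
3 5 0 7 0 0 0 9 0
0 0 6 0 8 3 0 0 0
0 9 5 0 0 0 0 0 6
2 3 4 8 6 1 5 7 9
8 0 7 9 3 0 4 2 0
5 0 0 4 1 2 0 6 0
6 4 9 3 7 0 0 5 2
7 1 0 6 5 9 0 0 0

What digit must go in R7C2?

Row 7 already contains {1, 2, 4, 5, 6}.
Column 2 already contains {1, 3, 4, 5, 7, 9}.
Its 3×3 block (box 7) already contains {1, 4, 5, 6, 7, 9}.
The only value from 1–9 not eliminated is 8, so R7C2 = 8.

8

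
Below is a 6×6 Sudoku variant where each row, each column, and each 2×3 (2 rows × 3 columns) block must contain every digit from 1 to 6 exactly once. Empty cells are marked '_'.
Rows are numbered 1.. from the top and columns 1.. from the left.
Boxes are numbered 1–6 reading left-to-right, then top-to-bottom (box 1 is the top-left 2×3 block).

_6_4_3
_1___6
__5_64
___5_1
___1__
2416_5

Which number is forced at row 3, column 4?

3

Cell row 3, column 4 itself could take any of {2, 3} by direct elimination.
Consider where 3 can go in column 4.
row 2, column 4 is out (box 2 already has a 3).
So the only cell in column 4 that can hold 3 is row 3, column 4.
Therefore row 3, column 4 = 3.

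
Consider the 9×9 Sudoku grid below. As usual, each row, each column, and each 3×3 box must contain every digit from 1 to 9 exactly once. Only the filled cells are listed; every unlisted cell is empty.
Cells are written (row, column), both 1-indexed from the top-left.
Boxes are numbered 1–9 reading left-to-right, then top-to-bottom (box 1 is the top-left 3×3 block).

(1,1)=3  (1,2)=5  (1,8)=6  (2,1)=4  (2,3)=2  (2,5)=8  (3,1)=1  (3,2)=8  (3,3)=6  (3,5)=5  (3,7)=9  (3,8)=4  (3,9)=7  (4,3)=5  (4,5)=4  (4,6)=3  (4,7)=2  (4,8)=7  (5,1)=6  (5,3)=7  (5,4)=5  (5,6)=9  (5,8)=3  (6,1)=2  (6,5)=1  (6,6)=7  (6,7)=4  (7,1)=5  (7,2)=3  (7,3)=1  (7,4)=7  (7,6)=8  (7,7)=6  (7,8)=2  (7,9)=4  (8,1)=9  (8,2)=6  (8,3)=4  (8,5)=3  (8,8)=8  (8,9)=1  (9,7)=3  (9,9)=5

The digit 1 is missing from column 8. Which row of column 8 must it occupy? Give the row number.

2

Consider where 1 can go in column 8.
(6,8) is out (row 6 already has a 1).
(9,8) is out (box 9 already has a 1).
So the only cell in column 8 that can hold 1 is (2,8).
That is row 2.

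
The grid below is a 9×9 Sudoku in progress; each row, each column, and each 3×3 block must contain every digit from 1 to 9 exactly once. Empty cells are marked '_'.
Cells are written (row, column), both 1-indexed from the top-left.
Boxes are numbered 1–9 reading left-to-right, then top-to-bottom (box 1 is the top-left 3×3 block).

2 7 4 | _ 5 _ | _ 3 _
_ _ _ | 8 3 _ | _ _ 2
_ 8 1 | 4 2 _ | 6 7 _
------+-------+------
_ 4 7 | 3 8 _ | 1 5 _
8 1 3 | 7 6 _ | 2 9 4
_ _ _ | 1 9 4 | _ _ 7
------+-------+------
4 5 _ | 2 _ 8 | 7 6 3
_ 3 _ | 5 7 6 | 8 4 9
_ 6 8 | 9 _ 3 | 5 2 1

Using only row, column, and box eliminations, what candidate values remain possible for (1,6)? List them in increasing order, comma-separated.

Row 1 already contains {2, 3, 4, 5, 7}.
Column 6 already contains {3, 4, 6, 8}.
Its 3×3 block (box 2) already contains {2, 3, 4, 5, 8}.
Removing those from 1–9 leaves {1, 9} as the candidates for (1,6).

1,9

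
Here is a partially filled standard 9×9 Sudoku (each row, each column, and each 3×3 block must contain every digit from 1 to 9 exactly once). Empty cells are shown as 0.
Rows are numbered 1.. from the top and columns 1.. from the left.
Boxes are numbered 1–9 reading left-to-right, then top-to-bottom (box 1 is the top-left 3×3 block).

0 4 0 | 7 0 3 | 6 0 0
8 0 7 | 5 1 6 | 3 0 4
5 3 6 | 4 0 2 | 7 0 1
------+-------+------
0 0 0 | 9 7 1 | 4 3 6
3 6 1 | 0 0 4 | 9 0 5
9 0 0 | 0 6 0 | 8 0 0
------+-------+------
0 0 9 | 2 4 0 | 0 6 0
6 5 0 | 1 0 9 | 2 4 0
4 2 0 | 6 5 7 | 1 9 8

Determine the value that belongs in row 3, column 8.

Row 3 already contains {1, 2, 3, 4, 5, 6, 7}.
Column 8 already contains {3, 4, 6, 9}.
Its 3×3 block (box 3) already contains {1, 3, 4, 6, 7}.
The only value from 1–9 not eliminated is 8, so row 3, column 8 = 8.

8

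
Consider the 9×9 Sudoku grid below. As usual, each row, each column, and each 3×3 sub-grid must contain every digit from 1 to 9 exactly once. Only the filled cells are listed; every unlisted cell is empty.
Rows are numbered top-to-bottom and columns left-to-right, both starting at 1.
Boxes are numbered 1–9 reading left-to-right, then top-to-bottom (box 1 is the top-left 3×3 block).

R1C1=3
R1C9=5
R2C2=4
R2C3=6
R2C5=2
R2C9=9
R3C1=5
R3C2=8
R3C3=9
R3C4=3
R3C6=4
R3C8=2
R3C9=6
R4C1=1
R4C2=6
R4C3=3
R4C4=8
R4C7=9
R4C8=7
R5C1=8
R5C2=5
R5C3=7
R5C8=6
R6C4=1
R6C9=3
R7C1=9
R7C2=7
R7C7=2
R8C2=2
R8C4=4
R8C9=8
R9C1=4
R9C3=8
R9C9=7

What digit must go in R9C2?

3

Cell R9C2 itself could take any of {1, 3} by direct elimination.
Consider where 3 can go in column 2.
R1C2 is out (row 1 already has a 3).
R6C2 is out (row 6 already has a 3).
So the only cell in column 2 that can hold 3 is R9C2.
Therefore R9C2 = 3.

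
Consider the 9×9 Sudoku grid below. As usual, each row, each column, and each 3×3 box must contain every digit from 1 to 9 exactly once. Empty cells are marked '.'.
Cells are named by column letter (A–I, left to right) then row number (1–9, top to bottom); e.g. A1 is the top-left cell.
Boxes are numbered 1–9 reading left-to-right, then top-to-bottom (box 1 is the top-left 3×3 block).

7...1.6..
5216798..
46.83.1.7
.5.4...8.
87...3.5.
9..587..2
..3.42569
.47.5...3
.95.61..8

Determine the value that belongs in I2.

Row 2 already contains {1, 2, 5, 6, 7, 8, 9}.
Column I already contains {2, 3, 7, 8, 9}.
Its 3×3 block (box 3) already contains {1, 6, 7, 8}.
The only value from 1–9 not eliminated is 4, so I2 = 4.

4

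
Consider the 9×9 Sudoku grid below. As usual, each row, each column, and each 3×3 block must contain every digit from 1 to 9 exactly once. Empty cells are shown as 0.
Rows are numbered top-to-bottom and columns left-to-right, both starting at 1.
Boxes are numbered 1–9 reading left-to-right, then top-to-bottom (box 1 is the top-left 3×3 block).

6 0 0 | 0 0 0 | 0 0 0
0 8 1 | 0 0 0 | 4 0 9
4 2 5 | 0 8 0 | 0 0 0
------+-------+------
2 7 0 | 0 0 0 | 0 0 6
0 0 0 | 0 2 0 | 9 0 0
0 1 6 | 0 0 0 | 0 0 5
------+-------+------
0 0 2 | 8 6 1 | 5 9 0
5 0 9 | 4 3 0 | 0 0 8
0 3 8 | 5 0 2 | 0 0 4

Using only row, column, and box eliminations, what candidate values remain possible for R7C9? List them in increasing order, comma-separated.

Row 7 already contains {1, 2, 5, 6, 8, 9}.
Column 9 already contains {4, 5, 6, 8, 9}.
Its 3×3 block (box 9) already contains {4, 5, 8, 9}.
Removing those from 1–9 leaves {3, 7} as the candidates for R7C9.

3,7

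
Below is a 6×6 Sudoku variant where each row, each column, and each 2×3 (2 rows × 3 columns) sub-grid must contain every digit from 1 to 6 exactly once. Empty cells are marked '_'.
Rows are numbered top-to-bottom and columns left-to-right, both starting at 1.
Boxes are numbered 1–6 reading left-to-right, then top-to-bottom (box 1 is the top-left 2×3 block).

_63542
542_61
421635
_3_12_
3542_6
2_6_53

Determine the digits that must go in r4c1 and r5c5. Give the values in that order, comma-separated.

6,1

For r4c1:
  Row 4 already contains {1, 2, 3}.
  Column 1 already contains {2, 3, 4, 5}.
  Its 2×3 block (box 3) already contains {1, 2, 3, 4}.
  The only value from 1–6 not eliminated is 6, so r4c1 = 6.
For r5c5:
  Row 5 already contains {2, 3, 4, 5, 6}.
  Column 5 already contains {2, 3, 4, 5, 6}.
  Its 2×3 block (box 6) already contains {2, 3, 5, 6}.
  The only value from 1–6 not eliminated is 1, so r5c5 = 1.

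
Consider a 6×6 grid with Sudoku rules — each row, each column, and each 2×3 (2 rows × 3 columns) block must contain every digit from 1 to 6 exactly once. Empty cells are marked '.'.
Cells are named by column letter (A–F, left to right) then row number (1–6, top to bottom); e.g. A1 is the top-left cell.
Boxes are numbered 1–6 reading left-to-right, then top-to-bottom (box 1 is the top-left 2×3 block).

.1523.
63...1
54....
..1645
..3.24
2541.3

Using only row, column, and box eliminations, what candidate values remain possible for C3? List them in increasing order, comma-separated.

2,6

Row 3 already contains {4, 5}.
Column C already contains {1, 3, 4, 5}.
Its 2×3 block (box 3) already contains {1, 4, 5}.
Removing those from 1–6 leaves {2, 6} as the candidates for C3.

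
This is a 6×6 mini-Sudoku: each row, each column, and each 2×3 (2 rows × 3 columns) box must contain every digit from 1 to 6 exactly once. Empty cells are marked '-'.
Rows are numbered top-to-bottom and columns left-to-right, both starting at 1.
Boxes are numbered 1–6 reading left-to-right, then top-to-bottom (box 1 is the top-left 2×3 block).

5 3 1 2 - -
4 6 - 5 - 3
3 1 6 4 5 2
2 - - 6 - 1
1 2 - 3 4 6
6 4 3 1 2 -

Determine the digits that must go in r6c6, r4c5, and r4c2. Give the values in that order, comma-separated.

5,3,5

For r6c6:
  Row 6 already contains {1, 2, 3, 4, 6}.
  Column 6 already contains {1, 2, 3, 6}.
  Its 2×3 block (box 6) already contains {1, 2, 3, 4, 6}.
  The only value from 1–6 not eliminated is 5, so r6c6 = 5.
For r4c5:
  Row 4 already contains {1, 2, 6}.
  Column 5 already contains {2, 4, 5}.
  Its 2×3 block (box 4) already contains {1, 2, 4, 5, 6}.
  The only value from 1–6 not eliminated is 3, so r4c5 = 3.
For r4c2:
  Row 4 already contains {1, 2, 6}.
  Column 2 already contains {1, 2, 3, 4, 6}.
  Its 2×3 block (box 3) already contains {1, 2, 3, 6}.
  The only value from 1–6 not eliminated is 5, so r4c2 = 5.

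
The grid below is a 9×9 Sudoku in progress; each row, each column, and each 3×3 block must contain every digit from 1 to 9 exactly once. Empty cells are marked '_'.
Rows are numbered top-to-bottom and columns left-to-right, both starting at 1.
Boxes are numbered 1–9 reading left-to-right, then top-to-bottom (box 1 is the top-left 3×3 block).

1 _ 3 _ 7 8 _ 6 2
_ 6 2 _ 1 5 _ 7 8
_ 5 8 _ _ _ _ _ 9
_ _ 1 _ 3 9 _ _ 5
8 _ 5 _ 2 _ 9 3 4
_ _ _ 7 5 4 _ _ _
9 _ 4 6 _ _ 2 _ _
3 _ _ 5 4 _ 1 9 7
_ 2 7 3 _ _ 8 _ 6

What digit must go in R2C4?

9

Cell R2C4 itself could take any of {4, 9} by direct elimination.
Consider where 9 can go in row 2.
R2C1 is out (column 1 already has a 9).
R2C7 is out (column 7 already has a 9).
So the only cell in row 2 that can hold 9 is R2C4.
Therefore R2C4 = 9.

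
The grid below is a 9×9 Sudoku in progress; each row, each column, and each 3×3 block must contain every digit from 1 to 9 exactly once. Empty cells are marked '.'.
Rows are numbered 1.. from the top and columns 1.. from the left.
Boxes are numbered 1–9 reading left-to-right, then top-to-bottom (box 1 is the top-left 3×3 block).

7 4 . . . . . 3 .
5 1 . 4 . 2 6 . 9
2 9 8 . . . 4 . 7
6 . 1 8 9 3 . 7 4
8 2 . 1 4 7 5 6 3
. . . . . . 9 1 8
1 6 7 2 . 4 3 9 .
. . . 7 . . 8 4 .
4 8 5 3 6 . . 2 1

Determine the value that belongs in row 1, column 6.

8

Cell row 1, column 6 itself could take any of {1, 5, 6, 8, 9} by direct elimination.
Consider where 8 can go in column 6.
row 3, column 6 is out (row 3 already has a 8).
row 6, column 6 is out (row 6 already has a 8).
row 8, column 6 is out (row 8 already has a 8).
row 9, column 6 is out (row 9 already has a 8).
So the only cell in column 6 that can hold 8 is row 1, column 6.
Therefore row 1, column 6 = 8.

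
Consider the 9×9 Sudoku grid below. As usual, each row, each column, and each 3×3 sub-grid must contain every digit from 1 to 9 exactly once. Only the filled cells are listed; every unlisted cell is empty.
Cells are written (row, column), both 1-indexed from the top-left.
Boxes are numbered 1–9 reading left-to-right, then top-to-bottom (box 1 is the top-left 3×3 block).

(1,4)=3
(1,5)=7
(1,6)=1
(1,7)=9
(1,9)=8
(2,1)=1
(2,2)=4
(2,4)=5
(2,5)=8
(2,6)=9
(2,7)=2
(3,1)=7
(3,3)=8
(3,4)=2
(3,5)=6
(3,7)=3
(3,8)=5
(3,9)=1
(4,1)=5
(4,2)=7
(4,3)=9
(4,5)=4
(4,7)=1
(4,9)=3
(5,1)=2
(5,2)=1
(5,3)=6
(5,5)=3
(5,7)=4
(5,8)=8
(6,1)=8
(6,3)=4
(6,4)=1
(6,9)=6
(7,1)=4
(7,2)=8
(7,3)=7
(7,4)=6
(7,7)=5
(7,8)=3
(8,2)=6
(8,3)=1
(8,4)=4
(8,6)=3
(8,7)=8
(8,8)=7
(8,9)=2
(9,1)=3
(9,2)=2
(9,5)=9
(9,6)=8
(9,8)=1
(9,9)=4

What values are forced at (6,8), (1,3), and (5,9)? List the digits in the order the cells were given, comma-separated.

9,2,5

For (6,8):
  Consider where 9 can go in row 6.
  (6,2) is out (box 4 already has a 9).
  (6,5) is out (column 5 already has a 9).
  (6,6) is out (column 6 already has a 9).
  (6,7) is out (column 7 already has a 9).
  So the only cell in row 6 that can hold 9 is (6,8).
  So (6,8) = 9.
For (1,3):
  Consider where 2 can go in row 1.
  (1,1) is out (column 1 already has a 2).
  (1,2) is out (column 2 already has a 2).
  (1,8) is out (box 3 already has a 2).
  So the only cell in row 1 that can hold 2 is (1,3).
  So (1,3) = 2.
For (5,9):
  Consider where 5 can go in box 6.
  (4,8) is out (row 4 already has a 5).
  (6,7) is out (column 7 already has a 5).
  (6,8) is out (column 8 already has a 5).
  So the only cell in box 6 that can hold 5 is (5,9).
  So (5,9) = 5.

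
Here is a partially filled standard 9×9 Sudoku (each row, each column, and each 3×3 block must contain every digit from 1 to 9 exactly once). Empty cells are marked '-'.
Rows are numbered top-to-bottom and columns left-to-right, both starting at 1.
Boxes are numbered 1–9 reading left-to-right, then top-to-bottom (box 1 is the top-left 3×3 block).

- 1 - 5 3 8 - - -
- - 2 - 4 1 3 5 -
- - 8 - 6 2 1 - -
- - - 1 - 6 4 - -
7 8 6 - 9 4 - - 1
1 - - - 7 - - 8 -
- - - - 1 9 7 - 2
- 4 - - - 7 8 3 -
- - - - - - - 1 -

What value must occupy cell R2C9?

8

Cell R2C9 itself could take any of {6, 7, 8, 9} by direct elimination.
Consider where 8 can go in column 9.
R1C9 is out (row 1 already has a 8). R3C9 is out (row 3 already has a 8). R4C9 is out (box 6 already has a 8). R6C9 is out (row 6 already has a 8). The remaining empty cells in column 9 are similarly blocked.
So the only cell in column 9 that can hold 8 is R2C9.
Therefore R2C9 = 8.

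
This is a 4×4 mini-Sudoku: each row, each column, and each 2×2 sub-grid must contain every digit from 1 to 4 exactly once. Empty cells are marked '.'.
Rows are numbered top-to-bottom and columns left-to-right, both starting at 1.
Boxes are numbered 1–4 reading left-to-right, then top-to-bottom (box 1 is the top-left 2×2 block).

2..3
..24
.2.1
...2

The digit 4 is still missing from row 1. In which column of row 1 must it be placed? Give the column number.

Consider where 4 can go in row 1.
r1c3 is out (box 2 already has a 4).
So the only cell in row 1 that can hold 4 is r1c2.
That is column 2.

2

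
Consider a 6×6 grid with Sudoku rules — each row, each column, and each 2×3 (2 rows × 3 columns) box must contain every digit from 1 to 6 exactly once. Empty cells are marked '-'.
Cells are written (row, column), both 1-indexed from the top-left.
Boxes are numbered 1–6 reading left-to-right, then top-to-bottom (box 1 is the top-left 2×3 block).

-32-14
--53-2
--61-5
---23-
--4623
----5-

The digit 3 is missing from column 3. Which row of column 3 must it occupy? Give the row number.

Consider where 3 can go in column 3.
(4,3) is out (row 4 already has a 3).
So the only cell in column 3 that can hold 3 is (6,3).
That is row 6.

6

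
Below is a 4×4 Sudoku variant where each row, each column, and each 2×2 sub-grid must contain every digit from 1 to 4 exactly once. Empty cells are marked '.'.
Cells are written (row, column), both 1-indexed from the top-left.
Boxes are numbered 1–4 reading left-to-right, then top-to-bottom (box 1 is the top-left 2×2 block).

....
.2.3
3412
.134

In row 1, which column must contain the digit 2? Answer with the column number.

3

Consider where 2 can go in row 1.
(1,1) is out (box 1 already has a 2).
(1,2) is out (column 2 already has a 2).
(1,4) is out (column 4 already has a 2).
So the only cell in row 1 that can hold 2 is (1,3).
That is column 3.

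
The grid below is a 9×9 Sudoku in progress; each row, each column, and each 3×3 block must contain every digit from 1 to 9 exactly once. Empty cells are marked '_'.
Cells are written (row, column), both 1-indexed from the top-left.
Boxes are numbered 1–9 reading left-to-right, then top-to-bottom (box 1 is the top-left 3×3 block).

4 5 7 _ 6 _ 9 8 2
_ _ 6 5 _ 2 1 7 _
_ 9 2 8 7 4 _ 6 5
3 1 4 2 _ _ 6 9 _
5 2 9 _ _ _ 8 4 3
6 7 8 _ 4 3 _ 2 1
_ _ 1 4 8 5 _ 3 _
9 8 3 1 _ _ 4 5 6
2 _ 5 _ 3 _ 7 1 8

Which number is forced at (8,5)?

2

Row 8 already contains {1, 3, 4, 5, 6, 8, 9}.
Column 5 already contains {3, 4, 6, 7, 8}.
Its 3×3 block (box 8) already contains {1, 3, 4, 5, 8}.
The only value from 1–9 not eliminated is 2, so (8,5) = 2.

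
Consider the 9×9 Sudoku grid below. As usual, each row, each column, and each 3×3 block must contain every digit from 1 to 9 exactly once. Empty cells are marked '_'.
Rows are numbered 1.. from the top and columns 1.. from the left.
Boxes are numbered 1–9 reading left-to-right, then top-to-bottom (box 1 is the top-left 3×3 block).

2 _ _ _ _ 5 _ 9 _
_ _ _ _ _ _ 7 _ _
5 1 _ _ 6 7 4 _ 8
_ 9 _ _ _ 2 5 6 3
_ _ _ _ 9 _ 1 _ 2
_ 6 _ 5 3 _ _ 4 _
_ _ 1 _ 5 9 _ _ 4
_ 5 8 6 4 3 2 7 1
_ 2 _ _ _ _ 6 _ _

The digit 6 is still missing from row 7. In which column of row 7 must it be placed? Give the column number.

1

Consider where 6 can go in row 7.
row 7, column 2 is out (column 2 already has a 6).
row 7, column 4 is out (column 4 already has a 6).
row 7, column 7 is out (column 7 already has a 6).
row 7, column 8 is out (column 8 already has a 6).
So the only cell in row 7 that can hold 6 is row 7, column 1.
That is column 1.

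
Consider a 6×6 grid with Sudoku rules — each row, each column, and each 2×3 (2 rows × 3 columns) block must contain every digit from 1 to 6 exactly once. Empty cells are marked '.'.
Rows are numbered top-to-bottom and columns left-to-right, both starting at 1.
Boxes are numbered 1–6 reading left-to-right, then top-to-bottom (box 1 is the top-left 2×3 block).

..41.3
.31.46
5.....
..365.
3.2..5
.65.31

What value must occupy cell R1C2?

5

Cell R1C2 itself could take any of {2, 5} by direct elimination.
Consider where 5 can go in row 1.
R1C1 is out (column 1 already has a 5).
R1C5 is out (column 5 already has a 5).
So the only cell in row 1 that can hold 5 is R1C2.
Therefore R1C2 = 5.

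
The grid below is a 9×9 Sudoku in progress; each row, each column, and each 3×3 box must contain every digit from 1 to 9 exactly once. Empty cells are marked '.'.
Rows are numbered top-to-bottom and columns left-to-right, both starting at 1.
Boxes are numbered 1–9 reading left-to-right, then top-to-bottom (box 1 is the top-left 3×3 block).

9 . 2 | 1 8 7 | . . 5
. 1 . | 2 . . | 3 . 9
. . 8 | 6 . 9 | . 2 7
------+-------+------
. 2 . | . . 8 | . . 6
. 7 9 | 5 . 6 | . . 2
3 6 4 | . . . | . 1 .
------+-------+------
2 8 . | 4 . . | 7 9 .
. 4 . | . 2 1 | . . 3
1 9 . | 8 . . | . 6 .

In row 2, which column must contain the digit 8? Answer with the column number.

Consider where 8 can go in row 2.
r2c1 is out (box 1 already has a 8).
r2c3 is out (column 3 already has a 8).
r2c5 is out (column 5 already has a 8).
r2c6 is out (column 6 already has a 8).
So the only cell in row 2 that can hold 8 is r2c8.
That is column 8.

8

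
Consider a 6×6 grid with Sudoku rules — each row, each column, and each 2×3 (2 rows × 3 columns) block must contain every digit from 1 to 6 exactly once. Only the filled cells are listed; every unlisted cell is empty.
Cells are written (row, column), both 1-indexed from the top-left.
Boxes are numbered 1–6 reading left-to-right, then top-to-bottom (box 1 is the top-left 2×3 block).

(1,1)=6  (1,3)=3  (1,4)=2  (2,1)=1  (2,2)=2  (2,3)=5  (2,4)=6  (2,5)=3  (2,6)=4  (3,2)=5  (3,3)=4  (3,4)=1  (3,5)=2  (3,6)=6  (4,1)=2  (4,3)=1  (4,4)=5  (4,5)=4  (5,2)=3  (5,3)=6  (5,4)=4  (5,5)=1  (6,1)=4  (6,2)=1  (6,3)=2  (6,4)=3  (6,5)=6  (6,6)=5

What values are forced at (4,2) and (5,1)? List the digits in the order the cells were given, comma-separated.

6,5

For (4,2):
  Row 4 already contains {1, 2, 4, 5}.
  Column 2 already contains {1, 2, 3, 5}.
  Its 2×3 block (box 3) already contains {1, 2, 4, 5}.
  The only value from 1–6 not eliminated is 6, so (4,2) = 6.
For (5,1):
  Row 5 already contains {1, 3, 4, 6}.
  Column 1 already contains {1, 2, 4, 6}.
  Its 2×3 block (box 5) already contains {1, 2, 3, 4, 6}.
  The only value from 1–6 not eliminated is 5, so (5,1) = 5.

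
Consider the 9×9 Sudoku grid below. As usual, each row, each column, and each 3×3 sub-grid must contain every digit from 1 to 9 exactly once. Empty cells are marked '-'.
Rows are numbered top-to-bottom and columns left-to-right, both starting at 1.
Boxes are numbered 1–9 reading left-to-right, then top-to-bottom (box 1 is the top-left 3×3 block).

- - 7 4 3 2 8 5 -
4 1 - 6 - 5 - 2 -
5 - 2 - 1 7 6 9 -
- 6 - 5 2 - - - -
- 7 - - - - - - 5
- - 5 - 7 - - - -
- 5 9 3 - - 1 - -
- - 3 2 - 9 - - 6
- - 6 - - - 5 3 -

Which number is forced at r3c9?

4

Cell r3c9 itself could take any of {3, 4} by direct elimination.
Consider where 4 can go in row 3.
r3c2 is out (box 1 already has a 4).
r3c4 is out (column 4 already has a 4).
So the only cell in row 3 that can hold 4 is r3c9.
Therefore r3c9 = 4.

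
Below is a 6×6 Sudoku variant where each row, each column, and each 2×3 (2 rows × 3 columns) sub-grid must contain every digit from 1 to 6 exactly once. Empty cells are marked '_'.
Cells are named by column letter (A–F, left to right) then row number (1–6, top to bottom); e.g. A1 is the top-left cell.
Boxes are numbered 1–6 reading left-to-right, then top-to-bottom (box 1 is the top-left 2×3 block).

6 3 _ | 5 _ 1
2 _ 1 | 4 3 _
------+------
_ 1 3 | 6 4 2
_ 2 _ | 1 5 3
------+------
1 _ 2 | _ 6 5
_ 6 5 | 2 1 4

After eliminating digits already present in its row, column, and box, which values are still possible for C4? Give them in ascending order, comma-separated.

Row 4 already contains {1, 2, 3, 5}.
Column C already contains {1, 2, 3, 5}.
Its 2×3 block (box 3) already contains {1, 2, 3}.
Removing those from 1–6 leaves {4, 6} as the candidates for C4.

4,6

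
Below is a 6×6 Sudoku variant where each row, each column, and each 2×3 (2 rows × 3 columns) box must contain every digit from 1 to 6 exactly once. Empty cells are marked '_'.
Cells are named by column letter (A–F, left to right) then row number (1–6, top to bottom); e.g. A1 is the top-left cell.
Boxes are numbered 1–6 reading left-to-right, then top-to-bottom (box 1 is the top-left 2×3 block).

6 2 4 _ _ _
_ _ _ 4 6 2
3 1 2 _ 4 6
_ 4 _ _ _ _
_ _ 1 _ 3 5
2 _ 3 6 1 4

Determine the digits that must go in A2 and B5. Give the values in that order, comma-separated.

For A2:
  Consider where 1 can go in row 2.
  B2 is out (column B already has a 1).
  C2 is out (column C already has a 1).
  So the only cell in row 2 that can hold 1 is A2.
  So A2 = 1.
For B5:
  Row 5 already contains {1, 3, 5}.
  Column B already contains {1, 2, 4}.
  Its 2×3 block (box 5) already contains {1, 2, 3}.
  The only value from 1–6 not eliminated is 6, so B5 = 6.

1,6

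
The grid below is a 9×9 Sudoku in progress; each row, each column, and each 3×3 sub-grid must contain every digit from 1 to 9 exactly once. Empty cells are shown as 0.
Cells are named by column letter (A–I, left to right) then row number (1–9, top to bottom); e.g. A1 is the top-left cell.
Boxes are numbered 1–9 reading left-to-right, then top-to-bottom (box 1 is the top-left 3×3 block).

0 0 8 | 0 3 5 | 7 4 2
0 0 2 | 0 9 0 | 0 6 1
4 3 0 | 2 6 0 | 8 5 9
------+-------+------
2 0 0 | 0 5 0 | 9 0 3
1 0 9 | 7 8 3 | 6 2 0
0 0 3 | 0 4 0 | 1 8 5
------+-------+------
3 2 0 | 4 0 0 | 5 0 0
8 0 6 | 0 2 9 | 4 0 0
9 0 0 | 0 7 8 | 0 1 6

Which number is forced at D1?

1

Row 1 already contains {2, 3, 4, 5, 7, 8}.
Column D already contains {2, 4, 7}.
Its 3×3 block (box 2) already contains {2, 3, 5, 6, 9}.
The only value from 1–9 not eliminated is 1, so D1 = 1.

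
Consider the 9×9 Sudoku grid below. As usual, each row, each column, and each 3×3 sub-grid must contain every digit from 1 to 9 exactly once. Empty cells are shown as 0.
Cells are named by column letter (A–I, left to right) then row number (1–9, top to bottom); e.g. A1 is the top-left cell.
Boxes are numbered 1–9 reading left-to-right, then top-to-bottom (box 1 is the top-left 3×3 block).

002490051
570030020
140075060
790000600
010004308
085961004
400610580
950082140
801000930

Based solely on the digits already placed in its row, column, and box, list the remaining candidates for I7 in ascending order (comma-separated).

Row 7 already contains {1, 4, 5, 6, 8}.
Column I already contains {1, 4, 8}.
Its 3×3 block (box 9) already contains {1, 3, 4, 5, 8, 9}.
Removing those from 1–9 leaves {2, 7} as the candidates for I7.

2,7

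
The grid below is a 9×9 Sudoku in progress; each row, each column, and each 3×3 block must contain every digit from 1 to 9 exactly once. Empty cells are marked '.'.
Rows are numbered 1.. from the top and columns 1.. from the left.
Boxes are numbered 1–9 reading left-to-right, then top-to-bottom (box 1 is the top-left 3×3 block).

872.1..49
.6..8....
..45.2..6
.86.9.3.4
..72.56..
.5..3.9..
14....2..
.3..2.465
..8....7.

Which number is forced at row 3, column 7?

Cell row 3, column 7 itself could take any of {1, 7, 8} by direct elimination.
Consider where 8 can go in column 7.
row 1, column 7 is out (row 1 already has a 8).
row 2, column 7 is out (row 2 already has a 8).
row 9, column 7 is out (row 9 already has a 8).
So the only cell in column 7 that can hold 8 is row 3, column 7.
Therefore row 3, column 7 = 8.

8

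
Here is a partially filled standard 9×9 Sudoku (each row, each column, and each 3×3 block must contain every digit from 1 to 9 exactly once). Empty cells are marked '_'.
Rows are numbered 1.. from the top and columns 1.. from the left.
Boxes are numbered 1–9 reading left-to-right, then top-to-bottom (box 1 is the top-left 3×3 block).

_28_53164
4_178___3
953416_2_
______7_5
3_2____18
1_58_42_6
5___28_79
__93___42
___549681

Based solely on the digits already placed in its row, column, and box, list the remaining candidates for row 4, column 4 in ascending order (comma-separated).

Row 4 already contains {5, 7}.
Column 4 already contains {3, 4, 5, 7, 8}.
Its 3×3 block (box 5) already contains {4, 8}.
Removing those from 1–9 leaves {1, 2, 6, 9} as the candidates for row 4, column 4.

1,2,6,9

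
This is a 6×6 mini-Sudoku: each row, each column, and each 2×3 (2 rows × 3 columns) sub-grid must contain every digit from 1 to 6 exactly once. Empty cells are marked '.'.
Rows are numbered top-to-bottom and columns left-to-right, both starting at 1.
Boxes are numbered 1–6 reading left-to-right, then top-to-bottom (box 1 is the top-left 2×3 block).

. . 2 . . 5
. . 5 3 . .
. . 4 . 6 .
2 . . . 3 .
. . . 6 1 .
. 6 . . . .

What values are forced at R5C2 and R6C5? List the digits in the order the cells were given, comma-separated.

For R5C2:
  Consider where 2 can go in box 5.
  R5C1 is out (column 1 already has a 2).
  R5C3 is out (column 3 already has a 2).
  R6C1 is out (column 1 already has a 2).
  R6C3 is out (column 3 already has a 2).
  So the only cell in box 5 that can hold 2 is R5C2.
  So R5C2 = 2.
For R6C5:
  Consider where 5 can go in column 5.
  R1C5 is out (row 1 already has a 5).
  R2C5 is out (row 2 already has a 5).
  So the only cell in column 5 that can hold 5 is R6C5.
  So R6C5 = 5.

2,5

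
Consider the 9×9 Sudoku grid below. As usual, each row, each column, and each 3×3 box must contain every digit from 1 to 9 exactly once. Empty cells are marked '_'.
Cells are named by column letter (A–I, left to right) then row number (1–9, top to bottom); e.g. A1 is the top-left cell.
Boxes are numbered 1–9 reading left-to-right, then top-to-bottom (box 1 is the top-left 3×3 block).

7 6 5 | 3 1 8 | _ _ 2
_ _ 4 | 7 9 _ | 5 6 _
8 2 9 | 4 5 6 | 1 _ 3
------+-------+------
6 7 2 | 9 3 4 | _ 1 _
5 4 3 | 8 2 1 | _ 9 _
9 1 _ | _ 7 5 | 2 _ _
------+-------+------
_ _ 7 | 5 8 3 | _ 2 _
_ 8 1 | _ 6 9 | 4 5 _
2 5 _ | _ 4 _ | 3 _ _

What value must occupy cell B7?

9

Row 7 already contains {2, 3, 5, 7, 8}.
Column B already contains {1, 2, 4, 5, 6, 7, 8}.
Its 3×3 block (box 7) already contains {1, 2, 5, 7, 8}.
The only value from 1–9 not eliminated is 9, so B7 = 9.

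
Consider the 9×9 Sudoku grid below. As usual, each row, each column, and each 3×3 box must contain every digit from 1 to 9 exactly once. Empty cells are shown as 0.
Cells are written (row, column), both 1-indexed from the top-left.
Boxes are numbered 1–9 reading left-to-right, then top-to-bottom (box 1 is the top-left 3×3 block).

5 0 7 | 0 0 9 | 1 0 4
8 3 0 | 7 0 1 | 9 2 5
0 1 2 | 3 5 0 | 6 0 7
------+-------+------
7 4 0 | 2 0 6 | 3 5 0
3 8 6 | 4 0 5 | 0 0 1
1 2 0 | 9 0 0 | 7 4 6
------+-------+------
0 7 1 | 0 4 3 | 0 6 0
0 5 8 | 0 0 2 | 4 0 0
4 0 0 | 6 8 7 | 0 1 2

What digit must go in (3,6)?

Cell (3,6) itself could take any of {4, 8} by direct elimination.
Consider where 4 can go in box 2.
(1,4) is out (row 1 already has a 4).
(1,5) is out (row 1 already has a 4).
(2,5) is out (column 5 already has a 4).
So the only cell in box 2 that can hold 4 is (3,6).
Therefore (3,6) = 4.

4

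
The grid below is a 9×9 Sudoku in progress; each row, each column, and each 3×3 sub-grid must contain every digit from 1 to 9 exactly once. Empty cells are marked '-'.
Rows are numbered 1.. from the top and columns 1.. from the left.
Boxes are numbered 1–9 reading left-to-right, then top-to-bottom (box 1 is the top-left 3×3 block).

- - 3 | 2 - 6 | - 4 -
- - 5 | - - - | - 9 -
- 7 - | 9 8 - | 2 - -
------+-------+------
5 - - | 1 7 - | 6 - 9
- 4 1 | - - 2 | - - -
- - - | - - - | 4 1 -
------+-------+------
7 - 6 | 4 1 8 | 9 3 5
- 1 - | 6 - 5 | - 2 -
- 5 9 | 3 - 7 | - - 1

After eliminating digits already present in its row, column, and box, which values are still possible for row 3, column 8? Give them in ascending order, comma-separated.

5,6

Row 3 already contains {2, 7, 8, 9}.
Column 8 already contains {1, 2, 3, 4, 9}.
Its 3×3 block (box 3) already contains {2, 4, 9}.
Removing those from 1–9 leaves {5, 6} as the candidates for row 3, column 8.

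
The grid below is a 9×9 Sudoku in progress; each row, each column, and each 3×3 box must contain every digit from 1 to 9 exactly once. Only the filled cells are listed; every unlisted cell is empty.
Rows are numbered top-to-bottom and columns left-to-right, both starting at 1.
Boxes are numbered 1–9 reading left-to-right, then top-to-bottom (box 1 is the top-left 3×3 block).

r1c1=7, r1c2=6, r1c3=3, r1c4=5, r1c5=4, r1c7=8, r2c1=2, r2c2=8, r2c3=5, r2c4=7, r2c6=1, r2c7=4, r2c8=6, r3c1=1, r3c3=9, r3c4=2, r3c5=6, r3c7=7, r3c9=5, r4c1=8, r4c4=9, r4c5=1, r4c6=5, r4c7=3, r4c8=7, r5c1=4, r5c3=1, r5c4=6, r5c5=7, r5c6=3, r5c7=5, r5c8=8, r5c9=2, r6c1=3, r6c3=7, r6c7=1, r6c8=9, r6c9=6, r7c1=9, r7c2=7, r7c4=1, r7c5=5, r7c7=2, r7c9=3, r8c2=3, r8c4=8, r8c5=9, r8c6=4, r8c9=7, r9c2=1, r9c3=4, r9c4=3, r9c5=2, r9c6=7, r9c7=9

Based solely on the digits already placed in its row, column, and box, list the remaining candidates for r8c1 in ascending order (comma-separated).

Row 8 already contains {3, 4, 7, 8, 9}.
Column 1 already contains {1, 2, 3, 4, 7, 8, 9}.
Its 3×3 block (box 7) already contains {1, 3, 4, 7, 9}.
Removing those from 1–9 leaves {5, 6} as the candidates for r8c1.

5,6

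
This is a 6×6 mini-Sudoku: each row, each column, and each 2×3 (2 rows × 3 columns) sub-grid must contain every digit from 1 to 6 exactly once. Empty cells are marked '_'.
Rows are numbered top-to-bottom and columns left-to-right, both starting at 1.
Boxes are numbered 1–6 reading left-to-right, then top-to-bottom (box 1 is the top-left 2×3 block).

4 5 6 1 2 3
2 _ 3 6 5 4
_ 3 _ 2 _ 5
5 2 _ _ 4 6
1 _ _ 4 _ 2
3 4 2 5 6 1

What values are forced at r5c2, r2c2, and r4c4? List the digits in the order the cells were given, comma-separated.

6,1,3

For r5c2:
  Row 5 already contains {1, 2, 4}.
  Column 2 already contains {2, 3, 4, 5}.
  Its 2×3 block (box 5) already contains {1, 2, 3, 4}.
  The only value from 1–6 not eliminated is 6, so r5c2 = 6.
For r2c2:
  Row 2 already contains {2, 3, 4, 5, 6}.
  Column 2 already contains {2, 3, 4, 5}.
  Its 2×3 block (box 1) already contains {2, 3, 4, 5, 6}.
  The only value from 1–6 not eliminated is 1, so r2c2 = 1.
For r4c4:
  Row 4 already contains {2, 4, 5, 6}.
  Column 4 already contains {1, 2, 4, 5, 6}.
  Its 2×3 block (box 4) already contains {2, 4, 5, 6}.
  The only value from 1–6 not eliminated is 3, so r4c4 = 3.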